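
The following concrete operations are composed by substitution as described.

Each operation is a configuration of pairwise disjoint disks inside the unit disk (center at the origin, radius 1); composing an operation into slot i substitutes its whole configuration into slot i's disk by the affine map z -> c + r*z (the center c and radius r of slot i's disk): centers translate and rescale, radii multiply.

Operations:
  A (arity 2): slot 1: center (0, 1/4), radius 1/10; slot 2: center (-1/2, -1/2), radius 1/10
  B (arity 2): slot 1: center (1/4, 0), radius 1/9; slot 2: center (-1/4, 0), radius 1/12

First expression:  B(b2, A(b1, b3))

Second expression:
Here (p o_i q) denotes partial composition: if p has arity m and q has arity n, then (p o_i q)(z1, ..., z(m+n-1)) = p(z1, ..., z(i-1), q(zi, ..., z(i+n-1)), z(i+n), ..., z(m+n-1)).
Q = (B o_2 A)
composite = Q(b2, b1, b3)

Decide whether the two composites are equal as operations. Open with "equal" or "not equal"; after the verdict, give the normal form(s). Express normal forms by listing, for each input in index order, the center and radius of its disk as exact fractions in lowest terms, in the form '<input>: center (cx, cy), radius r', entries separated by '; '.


The first expression reduces to b1: center (-1/4, 1/48), radius 1/120; b2: center (1/4, 0), radius 1/9; b3: center (-7/24, -1/24), radius 1/120
The second expression reduces to b1: center (-1/4, 1/48), radius 1/120; b2: center (1/4, 0), radius 1/9; b3: center (-7/24, -1/24), radius 1/120
The forms coincide; equal.

equal; the common form is b1: center (-1/4, 1/48), radius 1/120; b2: center (1/4, 0), radius 1/9; b3: center (-7/24, -1/24), radius 1/120


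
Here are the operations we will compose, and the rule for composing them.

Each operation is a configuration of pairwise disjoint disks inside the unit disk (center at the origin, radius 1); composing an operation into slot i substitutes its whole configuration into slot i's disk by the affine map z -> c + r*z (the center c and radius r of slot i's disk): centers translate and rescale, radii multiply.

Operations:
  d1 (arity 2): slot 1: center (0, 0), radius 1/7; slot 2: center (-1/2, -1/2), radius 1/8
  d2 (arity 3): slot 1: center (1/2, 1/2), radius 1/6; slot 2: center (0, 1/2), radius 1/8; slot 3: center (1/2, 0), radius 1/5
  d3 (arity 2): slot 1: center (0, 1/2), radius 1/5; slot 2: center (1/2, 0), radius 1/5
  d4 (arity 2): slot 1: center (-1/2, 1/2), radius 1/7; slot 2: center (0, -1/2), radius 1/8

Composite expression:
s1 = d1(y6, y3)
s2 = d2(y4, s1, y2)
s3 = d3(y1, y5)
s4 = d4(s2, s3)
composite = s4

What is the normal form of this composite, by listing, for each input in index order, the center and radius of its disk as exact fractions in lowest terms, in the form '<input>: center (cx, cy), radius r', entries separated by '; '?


y1: center (0, -7/16), radius 1/40; y2: center (-3/7, 1/2), radius 1/35; y3: center (-57/112, 9/16), radius 1/448; y4: center (-3/7, 4/7), radius 1/42; y5: center (1/16, -1/2), radius 1/40; y6: center (-1/2, 4/7), radius 1/392

Only the slot chain above each y matters under d4; compose those maps.
input y4: composing its 2 substitution steps yields center (-3/7, 4/7), radius 1/42
input y6: composing its 3 substitution steps yields center (-1/2, 4/7), radius 1/392
input y3: composing its 3 substitution steps yields center (-57/112, 9/16), radius 1/448
input y2: composing its 2 substitution steps yields center (-3/7, 1/2), radius 1/35
input y1: composing its 2 substitution steps yields center (0, -7/16), radius 1/40
input y5: composing its 2 substitution steps yields center (1/16, -1/2), radius 1/40


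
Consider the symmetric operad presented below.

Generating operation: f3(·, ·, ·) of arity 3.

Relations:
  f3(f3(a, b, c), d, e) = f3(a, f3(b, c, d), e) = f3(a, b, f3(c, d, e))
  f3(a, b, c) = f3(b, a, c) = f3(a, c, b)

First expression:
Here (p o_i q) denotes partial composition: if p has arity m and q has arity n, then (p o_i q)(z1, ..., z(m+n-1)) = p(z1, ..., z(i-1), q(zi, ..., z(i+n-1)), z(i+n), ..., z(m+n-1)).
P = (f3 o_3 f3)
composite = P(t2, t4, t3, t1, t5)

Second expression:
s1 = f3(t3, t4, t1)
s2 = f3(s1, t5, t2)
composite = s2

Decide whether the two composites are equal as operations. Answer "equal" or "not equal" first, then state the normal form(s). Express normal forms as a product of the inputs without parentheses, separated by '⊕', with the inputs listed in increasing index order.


The first composite normalizes to t1 ⊕ t2 ⊕ t3 ⊕ t4 ⊕ t5
The second composite normalizes to t1 ⊕ t2 ⊕ t3 ⊕ t4 ⊕ t5
Same normal form: equal.

equal — both sides give t1 ⊕ t2 ⊕ t3 ⊕ t4 ⊕ t5


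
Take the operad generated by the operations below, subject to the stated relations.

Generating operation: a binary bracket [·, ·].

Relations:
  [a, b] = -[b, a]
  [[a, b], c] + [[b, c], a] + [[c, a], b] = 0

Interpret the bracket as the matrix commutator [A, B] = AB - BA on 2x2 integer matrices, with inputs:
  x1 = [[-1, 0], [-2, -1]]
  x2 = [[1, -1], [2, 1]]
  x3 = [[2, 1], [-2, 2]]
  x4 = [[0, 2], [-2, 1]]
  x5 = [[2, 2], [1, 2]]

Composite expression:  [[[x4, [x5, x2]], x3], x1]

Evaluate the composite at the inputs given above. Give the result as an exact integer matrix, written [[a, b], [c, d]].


[x5, x2] = [[5, 0], [0, -5]]
[x4, [x5, x2]] = [[0, -20], [-20, 0]]
[[x4, [x5, x2]], x3] = [[60, 0], [0, -60]]
[[[x4, [x5, x2]], x3], x1] = [[0, 0], [240, 0]]

[[0, 0], [240, 0]]


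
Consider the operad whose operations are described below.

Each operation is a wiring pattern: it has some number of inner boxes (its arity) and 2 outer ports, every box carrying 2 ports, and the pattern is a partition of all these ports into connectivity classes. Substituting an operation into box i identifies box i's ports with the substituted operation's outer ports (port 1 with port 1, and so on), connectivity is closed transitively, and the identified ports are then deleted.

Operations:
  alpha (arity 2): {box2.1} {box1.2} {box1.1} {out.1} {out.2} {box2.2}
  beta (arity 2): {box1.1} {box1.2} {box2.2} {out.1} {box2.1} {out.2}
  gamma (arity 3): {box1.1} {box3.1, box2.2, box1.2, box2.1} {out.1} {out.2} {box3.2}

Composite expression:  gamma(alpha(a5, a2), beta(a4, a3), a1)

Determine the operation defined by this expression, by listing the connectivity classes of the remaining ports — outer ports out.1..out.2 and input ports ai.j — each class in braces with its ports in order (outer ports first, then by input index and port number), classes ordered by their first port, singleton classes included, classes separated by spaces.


{out.1} {out.2} {a1.1} {a1.2} {a2.1} {a2.2} {a3.1} {a3.2} {a4.1} {a4.2} {a5.1} {a5.2}


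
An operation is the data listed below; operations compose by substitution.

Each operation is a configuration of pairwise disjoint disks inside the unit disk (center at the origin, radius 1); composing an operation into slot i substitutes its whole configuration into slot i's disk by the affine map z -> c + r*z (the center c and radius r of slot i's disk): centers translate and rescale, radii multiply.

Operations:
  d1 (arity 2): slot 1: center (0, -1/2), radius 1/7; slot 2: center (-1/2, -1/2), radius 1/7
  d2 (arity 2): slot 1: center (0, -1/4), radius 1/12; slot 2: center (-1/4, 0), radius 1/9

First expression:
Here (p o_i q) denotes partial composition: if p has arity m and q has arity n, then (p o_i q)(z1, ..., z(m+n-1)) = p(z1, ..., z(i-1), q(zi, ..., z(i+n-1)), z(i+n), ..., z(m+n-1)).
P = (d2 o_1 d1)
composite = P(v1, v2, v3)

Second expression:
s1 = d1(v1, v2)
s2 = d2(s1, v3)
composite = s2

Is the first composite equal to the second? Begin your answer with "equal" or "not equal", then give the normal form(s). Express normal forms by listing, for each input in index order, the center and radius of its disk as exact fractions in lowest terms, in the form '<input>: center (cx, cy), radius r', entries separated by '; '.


Normal form of the first expression: v1: center (0, -7/24), radius 1/84; v2: center (-1/24, -7/24), radius 1/84; v3: center (-1/4, 0), radius 1/9
Normal form of the second expression: v1: center (0, -7/24), radius 1/84; v2: center (-1/24, -7/24), radius 1/84; v3: center (-1/4, 0), radius 1/9
Both agree, so they are equal.

equal: each reduces to v1: center (0, -7/24), radius 1/84; v2: center (-1/24, -7/24), radius 1/84; v3: center (-1/4, 0), radius 1/9


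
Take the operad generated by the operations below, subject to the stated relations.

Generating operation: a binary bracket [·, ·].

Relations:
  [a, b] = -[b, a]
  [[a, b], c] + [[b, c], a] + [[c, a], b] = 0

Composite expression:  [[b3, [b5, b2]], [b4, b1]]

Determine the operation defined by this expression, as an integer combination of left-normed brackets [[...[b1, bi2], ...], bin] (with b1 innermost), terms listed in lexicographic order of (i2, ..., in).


Skip Jacobi rewriting: expand, keep b1-initial words, read off terms.
Composite bracket: [[b3, [b5, b2]], [b4, b1]]
Each bracket splits as ab - ba, giving 16 signed words (2^4 = 16).
Coefficients come from the b1-initial words:
  word b1b4b2b5b3 has sign +1, contributing +[[[[b1, b4], b2], b5], b3]
  word b1b4b3b2b5 has sign -1, contributing -[[[[b1, b4], b3], b2], b5]
  word b1b4b3b5b2 has sign +1, contributing +[[[[b1, b4], b3], b5], b2]
  word b1b4b5b2b3 has sign -1, contributing -[[[[b1, b4], b5], b2], b3]

[[[[b1, b4], b2], b5], b3] - [[[[b1, b4], b3], b2], b5] + [[[[b1, b4], b3], b5], b2] - [[[[b1, b4], b5], b2], b3]


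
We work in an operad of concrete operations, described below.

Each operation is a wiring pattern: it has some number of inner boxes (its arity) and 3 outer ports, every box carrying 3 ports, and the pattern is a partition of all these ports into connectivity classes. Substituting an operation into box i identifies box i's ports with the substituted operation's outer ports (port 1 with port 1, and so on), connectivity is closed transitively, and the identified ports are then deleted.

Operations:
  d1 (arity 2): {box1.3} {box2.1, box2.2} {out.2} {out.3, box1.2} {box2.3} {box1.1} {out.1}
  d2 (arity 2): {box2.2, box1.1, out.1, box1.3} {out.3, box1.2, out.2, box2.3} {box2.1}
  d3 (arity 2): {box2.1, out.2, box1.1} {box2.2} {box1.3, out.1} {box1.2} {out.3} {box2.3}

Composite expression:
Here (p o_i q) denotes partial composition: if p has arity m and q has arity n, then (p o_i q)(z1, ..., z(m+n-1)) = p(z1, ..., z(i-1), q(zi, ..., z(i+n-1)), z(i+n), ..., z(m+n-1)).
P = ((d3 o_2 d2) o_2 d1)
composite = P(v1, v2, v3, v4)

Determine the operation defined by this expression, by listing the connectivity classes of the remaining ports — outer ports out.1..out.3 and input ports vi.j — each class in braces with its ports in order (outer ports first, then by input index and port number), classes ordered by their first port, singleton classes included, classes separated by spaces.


{out.1, v1.3} {out.2, v1.1, v2.2, v4.2} {out.3} {v1.2} {v2.1} {v2.3} {v3.1, v3.2} {v3.3} {v4.1} {v4.3}

Connectivity passes through glued d3-boundaries; trace each wire chain.
composing d1 on (v2, v3), with out.j its own outer ports: {out.1} {out.2} {out.3, v2.2} {v2.1} {v2.3} {v3.1, v3.2} {v3.3}
composing d2 on (v2, v3, v4), with out.j its own outer ports: {out.1, v2.2, v4.2} {out.2, out.3, v4.3} {v2.1} {v2.3} {v3.1, v3.2} {v3.3} {v4.1}
composing d3 on (v1, v2, v3, v4), with out.j its own outer ports: {out.1, v1.3} {out.2, v1.1, v2.2, v4.2} {out.3} {v1.2} {v2.1} {v2.3} {v3.1, v3.2} {v3.3} {v4.1} {v4.3}


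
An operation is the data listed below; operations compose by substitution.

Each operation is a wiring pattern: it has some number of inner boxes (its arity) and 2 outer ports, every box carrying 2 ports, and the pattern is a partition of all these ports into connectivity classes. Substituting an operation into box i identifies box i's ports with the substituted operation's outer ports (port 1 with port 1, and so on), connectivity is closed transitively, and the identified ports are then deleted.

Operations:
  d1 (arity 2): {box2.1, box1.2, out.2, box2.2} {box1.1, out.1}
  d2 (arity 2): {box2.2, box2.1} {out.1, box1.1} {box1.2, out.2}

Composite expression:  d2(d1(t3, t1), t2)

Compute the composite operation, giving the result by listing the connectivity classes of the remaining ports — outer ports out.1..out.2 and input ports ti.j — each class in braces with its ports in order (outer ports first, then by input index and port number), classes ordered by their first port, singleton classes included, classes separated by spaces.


{out.1, t3.1} {out.2, t1.1, t1.2, t3.2} {t2.1, t2.2}

Two ports join when wires chain via d2-identified ports.
after d1, the pattern on (t3, t1) reads {out.1, t3.1} {out.2, t1.1, t1.2, t3.2} (out.j = its outer ports)
after d2, the pattern on (t3, t1, t2) reads {out.1, t3.1} {out.2, t1.1, t1.2, t3.2} {t2.1, t2.2} (out.j = its outer ports)


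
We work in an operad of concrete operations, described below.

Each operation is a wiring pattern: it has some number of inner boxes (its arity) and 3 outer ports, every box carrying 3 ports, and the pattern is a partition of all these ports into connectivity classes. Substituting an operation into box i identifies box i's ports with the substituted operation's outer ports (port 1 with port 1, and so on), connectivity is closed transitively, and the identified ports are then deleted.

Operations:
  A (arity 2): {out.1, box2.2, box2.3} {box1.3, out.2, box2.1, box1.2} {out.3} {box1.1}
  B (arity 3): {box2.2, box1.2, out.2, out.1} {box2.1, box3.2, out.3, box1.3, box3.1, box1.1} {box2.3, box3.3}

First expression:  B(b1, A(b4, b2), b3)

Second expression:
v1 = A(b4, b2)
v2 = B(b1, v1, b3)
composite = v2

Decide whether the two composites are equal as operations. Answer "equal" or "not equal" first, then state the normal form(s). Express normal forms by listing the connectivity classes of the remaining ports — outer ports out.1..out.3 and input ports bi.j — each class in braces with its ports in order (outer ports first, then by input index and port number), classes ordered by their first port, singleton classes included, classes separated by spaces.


equal; the common form is {out.1, out.2, b1.2, b2.1, b4.2, b4.3} {out.3, b1.1, b1.3, b2.2, b2.3, b3.1, b3.2} {b3.3} {b4.1}

The first expression, normalized: {out.1, out.2, b1.2, b2.1, b4.2, b4.3} {out.3, b1.1, b1.3, b2.2, b2.3, b3.1, b3.2} {b3.3} {b4.1}
The second expression, normalized: {out.1, out.2, b1.2, b2.1, b4.2, b4.3} {out.3, b1.1, b1.3, b2.2, b2.3, b3.1, b3.2} {b3.3} {b4.1}
One common form — equal.


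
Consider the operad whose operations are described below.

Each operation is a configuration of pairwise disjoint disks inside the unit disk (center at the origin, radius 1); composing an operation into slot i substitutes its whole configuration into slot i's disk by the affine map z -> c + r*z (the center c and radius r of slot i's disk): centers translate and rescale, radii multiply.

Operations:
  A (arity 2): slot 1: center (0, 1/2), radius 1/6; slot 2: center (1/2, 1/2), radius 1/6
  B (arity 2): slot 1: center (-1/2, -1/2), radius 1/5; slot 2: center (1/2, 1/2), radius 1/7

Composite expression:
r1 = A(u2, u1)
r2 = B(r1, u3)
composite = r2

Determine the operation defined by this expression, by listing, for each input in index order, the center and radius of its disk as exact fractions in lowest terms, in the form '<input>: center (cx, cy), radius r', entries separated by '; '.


u1: center (-2/5, -2/5), radius 1/30; u2: center (-1/2, -2/5), radius 1/30; u3: center (1/2, 1/2), radius 1/7


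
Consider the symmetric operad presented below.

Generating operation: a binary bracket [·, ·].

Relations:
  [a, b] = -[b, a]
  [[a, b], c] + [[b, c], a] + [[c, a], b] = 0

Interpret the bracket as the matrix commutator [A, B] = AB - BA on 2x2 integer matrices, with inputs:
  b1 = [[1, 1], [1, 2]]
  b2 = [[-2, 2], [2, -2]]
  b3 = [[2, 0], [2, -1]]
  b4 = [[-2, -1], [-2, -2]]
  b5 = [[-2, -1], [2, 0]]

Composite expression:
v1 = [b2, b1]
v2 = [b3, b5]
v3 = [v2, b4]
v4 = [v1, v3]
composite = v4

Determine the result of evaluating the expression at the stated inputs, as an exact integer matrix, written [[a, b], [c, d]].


[[8, 16], [16, -8]]

[b2, b1] = [[0, 2], [-2, 0]]
[b3, b5] = [[2, -3], [-10, -2]]
[[b3, b5], b4] = [[-4, -4], [8, 4]]
[[b2, b1], [[b3, b5], b4]] = [[8, 16], [16, -8]]


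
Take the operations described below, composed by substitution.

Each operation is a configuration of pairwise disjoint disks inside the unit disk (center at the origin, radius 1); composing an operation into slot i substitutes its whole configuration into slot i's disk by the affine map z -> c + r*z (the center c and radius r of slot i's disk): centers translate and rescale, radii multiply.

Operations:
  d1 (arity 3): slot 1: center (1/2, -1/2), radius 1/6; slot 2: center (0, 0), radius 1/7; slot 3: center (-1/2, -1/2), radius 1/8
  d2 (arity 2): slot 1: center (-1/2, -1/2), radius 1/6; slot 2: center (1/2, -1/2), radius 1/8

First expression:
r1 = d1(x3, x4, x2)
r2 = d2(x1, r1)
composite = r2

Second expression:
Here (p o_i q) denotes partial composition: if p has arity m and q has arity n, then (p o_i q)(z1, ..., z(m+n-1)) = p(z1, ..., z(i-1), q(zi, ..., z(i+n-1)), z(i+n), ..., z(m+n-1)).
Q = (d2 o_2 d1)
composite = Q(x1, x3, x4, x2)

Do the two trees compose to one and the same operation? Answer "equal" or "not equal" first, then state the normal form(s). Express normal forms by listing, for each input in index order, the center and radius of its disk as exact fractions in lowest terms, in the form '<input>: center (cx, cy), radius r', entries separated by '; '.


equal: each reduces to x1: center (-1/2, -1/2), radius 1/6; x2: center (7/16, -9/16), radius 1/64; x3: center (9/16, -9/16), radius 1/48; x4: center (1/2, -1/2), radius 1/56

Normal form of the first expression: x1: center (-1/2, -1/2), radius 1/6; x2: center (7/16, -9/16), radius 1/64; x3: center (9/16, -9/16), radius 1/48; x4: center (1/2, -1/2), radius 1/56
Normal form of the second expression: x1: center (-1/2, -1/2), radius 1/6; x2: center (7/16, -9/16), radius 1/64; x3: center (9/16, -9/16), radius 1/48; x4: center (1/2, -1/2), radius 1/56
Same normal form: equal.


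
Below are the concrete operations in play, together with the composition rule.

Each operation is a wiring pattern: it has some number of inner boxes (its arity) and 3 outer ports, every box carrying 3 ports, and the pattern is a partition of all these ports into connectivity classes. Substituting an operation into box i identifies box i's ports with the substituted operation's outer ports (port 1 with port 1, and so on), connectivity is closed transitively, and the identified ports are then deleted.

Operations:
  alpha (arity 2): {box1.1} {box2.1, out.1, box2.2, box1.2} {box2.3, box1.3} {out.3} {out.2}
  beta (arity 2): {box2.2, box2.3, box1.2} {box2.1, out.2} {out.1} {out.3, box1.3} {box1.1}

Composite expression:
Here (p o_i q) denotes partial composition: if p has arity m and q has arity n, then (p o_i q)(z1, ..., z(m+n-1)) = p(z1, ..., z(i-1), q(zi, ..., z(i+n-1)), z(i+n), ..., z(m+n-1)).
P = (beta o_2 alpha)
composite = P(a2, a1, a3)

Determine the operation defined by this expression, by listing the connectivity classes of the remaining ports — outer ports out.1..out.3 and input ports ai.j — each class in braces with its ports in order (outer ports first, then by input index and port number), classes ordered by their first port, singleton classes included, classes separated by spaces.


{out.1} {out.2, a1.2, a3.1, a3.2} {out.3, a2.3} {a1.1} {a1.3, a3.3} {a2.1} {a2.2}

Connectivity passes through glued beta-boundaries; trace each wire chain.
composing alpha on (a1, a3), with out.j its own outer ports: {out.1, a1.2, a3.1, a3.2} {out.2} {out.3} {a1.1} {a1.3, a3.3}
composing beta on (a2, a1, a3), with out.j its own outer ports: {out.1} {out.2, a1.2, a3.1, a3.2} {out.3, a2.3} {a1.1} {a1.3, a3.3} {a2.1} {a2.2}


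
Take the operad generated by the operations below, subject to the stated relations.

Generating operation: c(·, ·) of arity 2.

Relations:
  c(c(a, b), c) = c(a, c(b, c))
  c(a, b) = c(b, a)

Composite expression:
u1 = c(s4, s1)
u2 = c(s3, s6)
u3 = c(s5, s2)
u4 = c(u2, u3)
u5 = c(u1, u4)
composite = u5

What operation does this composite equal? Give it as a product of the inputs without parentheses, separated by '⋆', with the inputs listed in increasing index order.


s1 ⋆ s2 ⋆ s3 ⋆ s4 ⋆ s5 ⋆ s6

Key point: c commutes, so take the s-inputs in any fixed order.
c(s4, s1) reduces to s4 ⋆ s1
c(s3, s6) reduces to s3 ⋆ s6
c(s5, s2) reduces to s5 ⋆ s2
c(c(s3, s6), c(s5, s2)) reduces to s3 ⋆ s6 ⋆ s5 ⋆ s2
c(c(s4, s1), c(c(s3, s6), c(s5, s2))) reduces to s4 ⋆ s1 ⋆ s3 ⋆ s6 ⋆ s5 ⋆ s2
commutativity sorts the factors: s1 ⋆ s2 ⋆ s3 ⋆ s4 ⋆ s5 ⋆ s6


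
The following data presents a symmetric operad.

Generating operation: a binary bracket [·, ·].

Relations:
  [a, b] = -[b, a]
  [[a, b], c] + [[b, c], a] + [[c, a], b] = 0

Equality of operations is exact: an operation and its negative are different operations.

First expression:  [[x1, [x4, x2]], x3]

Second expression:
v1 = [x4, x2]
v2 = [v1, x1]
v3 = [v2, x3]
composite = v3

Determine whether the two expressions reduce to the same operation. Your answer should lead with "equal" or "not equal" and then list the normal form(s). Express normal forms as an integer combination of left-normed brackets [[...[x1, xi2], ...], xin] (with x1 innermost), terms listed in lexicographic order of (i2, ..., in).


not equal — first -[[[x1, x2], x4], x3] + [[[x1, x4], x2], x3], second [[[x1, x2], x4], x3] - [[[x1, x4], x2], x3]


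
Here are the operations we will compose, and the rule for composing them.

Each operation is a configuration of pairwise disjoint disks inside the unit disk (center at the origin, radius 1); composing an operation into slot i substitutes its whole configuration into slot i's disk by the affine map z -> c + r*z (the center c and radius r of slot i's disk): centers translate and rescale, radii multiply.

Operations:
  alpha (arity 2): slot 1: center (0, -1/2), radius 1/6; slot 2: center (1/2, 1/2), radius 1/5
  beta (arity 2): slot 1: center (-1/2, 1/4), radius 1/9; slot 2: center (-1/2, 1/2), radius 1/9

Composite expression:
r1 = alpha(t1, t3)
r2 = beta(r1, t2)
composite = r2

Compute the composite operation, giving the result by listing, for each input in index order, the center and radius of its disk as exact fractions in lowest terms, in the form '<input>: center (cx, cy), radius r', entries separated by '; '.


t1: center (-1/2, 7/36), radius 1/54; t2: center (-1/2, 1/2), radius 1/9; t3: center (-4/9, 11/36), radius 1/45

Affine substitution under beta: radii multiply and t-centers shift.
for t1, the 2-step affine chain lands on center (-1/2, 7/36), radius 1/54
for t3, the 2-step affine chain lands on center (-4/9, 11/36), radius 1/45
for t2, the 1-step affine chain lands on center (-1/2, 1/2), radius 1/9


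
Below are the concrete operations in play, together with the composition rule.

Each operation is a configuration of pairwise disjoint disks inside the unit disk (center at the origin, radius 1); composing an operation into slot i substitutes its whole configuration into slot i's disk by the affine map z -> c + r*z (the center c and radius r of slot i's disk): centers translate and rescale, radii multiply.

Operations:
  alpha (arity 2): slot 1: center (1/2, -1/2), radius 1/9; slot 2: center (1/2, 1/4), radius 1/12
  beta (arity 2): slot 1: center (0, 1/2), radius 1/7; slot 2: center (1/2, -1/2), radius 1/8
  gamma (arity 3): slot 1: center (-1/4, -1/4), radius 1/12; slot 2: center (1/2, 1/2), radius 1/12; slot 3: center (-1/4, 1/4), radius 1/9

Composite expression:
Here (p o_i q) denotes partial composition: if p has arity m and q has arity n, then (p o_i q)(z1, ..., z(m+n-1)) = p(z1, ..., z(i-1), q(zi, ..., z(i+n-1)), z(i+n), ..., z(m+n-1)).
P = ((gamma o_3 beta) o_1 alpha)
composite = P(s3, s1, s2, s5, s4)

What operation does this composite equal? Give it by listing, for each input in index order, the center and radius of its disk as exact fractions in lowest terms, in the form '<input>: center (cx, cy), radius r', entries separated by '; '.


s1: center (-5/24, -11/48), radius 1/144; s2: center (1/2, 1/2), radius 1/12; s3: center (-5/24, -7/24), radius 1/108; s4: center (-7/36, 7/36), radius 1/72; s5: center (-1/4, 11/36), radius 1/63

Nesting under gamma composes maps z -> c + r*z down each s-path.
s3: after 2 affine steps, its disk has center (-5/24, -7/24), radius 1/108
s1: after 2 affine steps, its disk has center (-5/24, -11/48), radius 1/144
s2: after 1 affine step, its disk has center (1/2, 1/2), radius 1/12
s5: after 2 affine steps, its disk has center (-1/4, 11/36), radius 1/63
s4: after 2 affine steps, its disk has center (-7/36, 7/36), radius 1/72


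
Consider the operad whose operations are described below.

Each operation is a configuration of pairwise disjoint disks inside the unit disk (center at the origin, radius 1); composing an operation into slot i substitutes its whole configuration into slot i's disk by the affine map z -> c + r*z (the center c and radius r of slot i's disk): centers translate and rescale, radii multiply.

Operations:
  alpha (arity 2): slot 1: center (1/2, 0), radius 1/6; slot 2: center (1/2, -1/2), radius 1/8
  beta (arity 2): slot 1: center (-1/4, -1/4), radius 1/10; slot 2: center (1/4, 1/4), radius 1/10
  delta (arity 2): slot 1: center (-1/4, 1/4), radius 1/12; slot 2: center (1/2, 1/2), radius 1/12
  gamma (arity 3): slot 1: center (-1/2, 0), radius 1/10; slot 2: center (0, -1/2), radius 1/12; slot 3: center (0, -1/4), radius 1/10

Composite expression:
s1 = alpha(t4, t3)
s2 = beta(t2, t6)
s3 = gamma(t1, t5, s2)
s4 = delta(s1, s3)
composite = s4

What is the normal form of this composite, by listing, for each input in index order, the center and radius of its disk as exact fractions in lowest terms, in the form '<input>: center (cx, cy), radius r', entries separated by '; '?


t1: center (11/24, 1/2), radius 1/120; t2: center (239/480, 229/480), radius 1/1200; t3: center (-5/24, 5/24), radius 1/96; t4: center (-5/24, 1/4), radius 1/72; t5: center (1/2, 11/24), radius 1/144; t6: center (241/480, 77/160), radius 1/1200

Follow each t-input down from delta: c' goes to c + r*c', radius to r*r'.
t4 passes through 2 substitutions, ending at center (-5/24, 1/4), radius 1/72
t3 passes through 2 substitutions, ending at center (-5/24, 5/24), radius 1/96
t1 passes through 2 substitutions, ending at center (11/24, 1/2), radius 1/120
t5 passes through 2 substitutions, ending at center (1/2, 11/24), radius 1/144
t2 passes through 3 substitutions, ending at center (239/480, 229/480), radius 1/1200
t6 passes through 3 substitutions, ending at center (241/480, 77/160), radius 1/1200


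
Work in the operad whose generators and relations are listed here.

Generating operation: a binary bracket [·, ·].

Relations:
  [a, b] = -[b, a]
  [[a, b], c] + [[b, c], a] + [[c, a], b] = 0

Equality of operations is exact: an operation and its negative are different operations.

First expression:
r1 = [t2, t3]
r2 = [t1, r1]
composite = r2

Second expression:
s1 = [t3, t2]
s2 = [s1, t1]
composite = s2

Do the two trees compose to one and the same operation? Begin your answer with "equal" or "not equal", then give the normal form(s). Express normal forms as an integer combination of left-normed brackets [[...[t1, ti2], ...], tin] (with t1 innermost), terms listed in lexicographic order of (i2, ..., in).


equal; both compose to [[t1, t2], t3] - [[t1, t3], t2]

The first expression reduces to [[t1, t2], t3] - [[t1, t3], t2]
The second expression reduces to [[t1, t2], t3] - [[t1, t3], t2]
One common form — equal.


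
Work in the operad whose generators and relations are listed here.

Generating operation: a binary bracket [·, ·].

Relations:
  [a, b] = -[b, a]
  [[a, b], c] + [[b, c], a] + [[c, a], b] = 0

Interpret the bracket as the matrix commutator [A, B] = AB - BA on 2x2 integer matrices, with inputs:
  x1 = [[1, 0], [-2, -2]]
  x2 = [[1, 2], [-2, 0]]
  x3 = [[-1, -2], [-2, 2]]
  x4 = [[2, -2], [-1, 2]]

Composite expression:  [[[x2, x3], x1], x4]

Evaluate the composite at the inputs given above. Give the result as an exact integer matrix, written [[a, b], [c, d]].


[[-4, 32], [-16, 4]]

[x2, x3] = [[-8, 4], [8, 8]]
[[x2, x3], x1] = [[-8, -12], [-8, 8]]
[[[x2, x3], x1], x4] = [[-4, 32], [-16, 4]]


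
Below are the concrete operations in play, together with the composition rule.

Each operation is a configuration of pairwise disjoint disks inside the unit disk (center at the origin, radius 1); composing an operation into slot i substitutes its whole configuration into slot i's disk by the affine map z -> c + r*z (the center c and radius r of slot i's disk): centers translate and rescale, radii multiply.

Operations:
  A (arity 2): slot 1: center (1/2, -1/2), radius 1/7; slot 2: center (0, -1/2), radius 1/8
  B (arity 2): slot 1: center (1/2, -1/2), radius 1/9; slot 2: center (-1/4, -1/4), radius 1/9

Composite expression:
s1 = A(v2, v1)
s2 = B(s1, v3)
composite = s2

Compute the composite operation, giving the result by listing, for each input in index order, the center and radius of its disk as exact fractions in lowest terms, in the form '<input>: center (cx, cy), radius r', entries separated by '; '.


v1: center (1/2, -5/9), radius 1/72; v2: center (5/9, -5/9), radius 1/63; v3: center (-1/4, -1/4), radius 1/9


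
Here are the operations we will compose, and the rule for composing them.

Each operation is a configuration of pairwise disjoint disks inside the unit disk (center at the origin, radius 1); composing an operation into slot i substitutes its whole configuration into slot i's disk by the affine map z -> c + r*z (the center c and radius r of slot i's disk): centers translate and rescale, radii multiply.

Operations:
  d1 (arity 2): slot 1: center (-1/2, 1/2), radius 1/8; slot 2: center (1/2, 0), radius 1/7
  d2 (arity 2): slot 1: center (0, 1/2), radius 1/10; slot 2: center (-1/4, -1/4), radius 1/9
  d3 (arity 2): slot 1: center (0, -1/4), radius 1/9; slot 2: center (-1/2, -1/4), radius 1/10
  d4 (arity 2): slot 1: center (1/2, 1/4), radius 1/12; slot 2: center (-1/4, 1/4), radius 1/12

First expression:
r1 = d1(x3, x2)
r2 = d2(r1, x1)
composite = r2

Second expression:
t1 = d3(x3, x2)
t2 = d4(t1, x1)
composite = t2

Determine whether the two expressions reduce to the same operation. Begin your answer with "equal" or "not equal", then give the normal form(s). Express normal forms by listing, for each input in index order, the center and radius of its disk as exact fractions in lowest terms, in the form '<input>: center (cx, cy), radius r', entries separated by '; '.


The first expression, normalized: x1: center (-1/4, -1/4), radius 1/9; x2: center (1/20, 1/2), radius 1/70; x3: center (-1/20, 11/20), radius 1/80
The second expression, normalized: x1: center (-1/4, 1/4), radius 1/12; x2: center (11/24, 11/48), radius 1/120; x3: center (1/2, 11/48), radius 1/108
The normal forms differ: not equal.

not equal; first: x1: center (-1/4, -1/4), radius 1/9; x2: center (1/20, 1/2), radius 1/70; x3: center (-1/20, 11/20), radius 1/80; second: x1: center (-1/4, 1/4), radius 1/12; x2: center (11/24, 11/48), radius 1/120; x3: center (1/2, 11/48), radius 1/108


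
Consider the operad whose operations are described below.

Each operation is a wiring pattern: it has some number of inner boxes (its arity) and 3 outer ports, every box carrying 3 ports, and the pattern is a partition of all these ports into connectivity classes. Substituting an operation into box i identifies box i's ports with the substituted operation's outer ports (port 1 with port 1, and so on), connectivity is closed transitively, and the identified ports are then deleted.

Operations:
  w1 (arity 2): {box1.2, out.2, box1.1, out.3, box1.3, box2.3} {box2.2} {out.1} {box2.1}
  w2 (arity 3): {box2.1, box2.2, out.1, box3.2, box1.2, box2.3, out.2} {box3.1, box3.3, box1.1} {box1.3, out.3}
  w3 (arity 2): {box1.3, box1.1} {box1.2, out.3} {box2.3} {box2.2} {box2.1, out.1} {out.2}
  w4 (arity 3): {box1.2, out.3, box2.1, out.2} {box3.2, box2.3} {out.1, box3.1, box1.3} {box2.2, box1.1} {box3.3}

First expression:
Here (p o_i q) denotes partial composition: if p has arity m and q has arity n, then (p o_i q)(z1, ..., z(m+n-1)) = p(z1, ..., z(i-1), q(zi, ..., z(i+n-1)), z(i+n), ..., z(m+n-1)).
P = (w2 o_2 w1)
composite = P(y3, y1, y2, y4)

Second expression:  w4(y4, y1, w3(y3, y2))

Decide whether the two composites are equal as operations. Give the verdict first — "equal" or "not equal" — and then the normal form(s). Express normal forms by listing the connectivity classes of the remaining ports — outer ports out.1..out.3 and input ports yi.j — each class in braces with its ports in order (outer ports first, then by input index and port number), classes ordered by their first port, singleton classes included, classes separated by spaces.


not equal; the first gives {out.1, out.2, y1.1, y1.2, y1.3, y2.3, y3.2, y4.2} {out.3, y3.3} {y2.1} {y2.2} {y3.1, y4.1, y4.3} and the second {out.1, y2.1, y4.3} {out.2, out.3, y1.1, y4.2} {y1.2, y4.1} {y1.3} {y2.2} {y2.3} {y3.1, y3.3} {y3.2}

The first expression reduces to {out.1, out.2, y1.1, y1.2, y1.3, y2.3, y3.2, y4.2} {out.3, y3.3} {y2.1} {y2.2} {y3.1, y4.1, y4.3}
The second expression reduces to {out.1, y2.1, y4.3} {out.2, out.3, y1.1, y4.2} {y1.2, y4.1} {y1.3} {y2.2} {y2.3} {y3.1, y3.3} {y3.2}
The normal forms differ: not equal.


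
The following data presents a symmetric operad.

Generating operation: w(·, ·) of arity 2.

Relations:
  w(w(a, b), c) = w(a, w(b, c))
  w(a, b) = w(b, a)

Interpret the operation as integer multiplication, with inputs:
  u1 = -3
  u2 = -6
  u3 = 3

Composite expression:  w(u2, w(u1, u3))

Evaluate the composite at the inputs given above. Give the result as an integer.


w(u1, u3) = -9
w(u2, w(u1, u3)) = 54

54


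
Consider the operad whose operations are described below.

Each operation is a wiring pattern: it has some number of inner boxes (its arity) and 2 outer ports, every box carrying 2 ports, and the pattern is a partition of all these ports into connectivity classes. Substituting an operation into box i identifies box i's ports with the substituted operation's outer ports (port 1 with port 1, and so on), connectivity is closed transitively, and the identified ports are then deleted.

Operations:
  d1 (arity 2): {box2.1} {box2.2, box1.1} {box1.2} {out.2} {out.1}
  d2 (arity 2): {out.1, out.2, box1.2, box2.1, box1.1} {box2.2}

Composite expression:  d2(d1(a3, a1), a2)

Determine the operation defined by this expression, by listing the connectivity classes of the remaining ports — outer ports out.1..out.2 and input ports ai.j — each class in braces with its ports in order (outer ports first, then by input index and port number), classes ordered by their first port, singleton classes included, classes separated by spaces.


{out.1, out.2, a2.1} {a1.1} {a1.2, a3.1} {a2.2} {a3.2}

Substituting into d2 glues patterns; closure does the rest.
through d1, on inputs (a3, a1): {out.1} {out.2} {a1.1} {a1.2, a3.1} {a3.2} (out.j = stage outer ports)
through d2, on inputs (a3, a1, a2): {out.1, out.2, a2.1} {a1.1} {a1.2, a3.1} {a2.2} {a3.2} (out.j = stage outer ports)


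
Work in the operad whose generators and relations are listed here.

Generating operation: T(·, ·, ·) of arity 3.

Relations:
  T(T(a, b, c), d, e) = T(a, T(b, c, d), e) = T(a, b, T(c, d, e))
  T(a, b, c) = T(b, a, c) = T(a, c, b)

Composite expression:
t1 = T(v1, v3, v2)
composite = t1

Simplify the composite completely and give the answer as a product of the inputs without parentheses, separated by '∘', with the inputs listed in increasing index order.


With T associative and commutative, the v-input set is all that matters.
T(v1, v3, v2) unparenthesizes to v1 ∘ v3 ∘ v2
sorting the factors by input index: v1 ∘ v2 ∘ v3

v1 ∘ v2 ∘ v3


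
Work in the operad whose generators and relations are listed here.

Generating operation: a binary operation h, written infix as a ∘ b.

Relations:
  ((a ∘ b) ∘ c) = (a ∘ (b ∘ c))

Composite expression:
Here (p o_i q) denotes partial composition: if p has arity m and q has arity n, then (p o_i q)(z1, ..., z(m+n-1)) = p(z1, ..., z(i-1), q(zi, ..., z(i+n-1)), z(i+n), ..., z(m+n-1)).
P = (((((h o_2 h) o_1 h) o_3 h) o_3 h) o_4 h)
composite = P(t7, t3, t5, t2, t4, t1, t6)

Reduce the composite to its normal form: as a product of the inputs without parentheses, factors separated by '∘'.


t7 ∘ t3 ∘ t5 ∘ t2 ∘ t4 ∘ t1 ∘ t6

The h-tree's shape is irrelevant; the t-reading-order decides.
(t7 ∘ t3) linearizes to t7 ∘ t3
(t2 ∘ t4) linearizes to t2 ∘ t4
(t5 ∘ (t2 ∘ t4)) linearizes to t5 ∘ t2 ∘ t4
((t5 ∘ (t2 ∘ t4)) ∘ t1) linearizes to t5 ∘ t2 ∘ t4 ∘ t1
(((t5 ∘ (t2 ∘ t4)) ∘ t1) ∘ t6) linearizes to t5 ∘ t2 ∘ t4 ∘ t1 ∘ t6
((t7 ∘ t3) ∘ (((t5 ∘ (t2 ∘ t4)) ∘ t1) ∘ t6)) linearizes to t7 ∘ t3 ∘ t5 ∘ t2 ∘ t4 ∘ t1 ∘ t6


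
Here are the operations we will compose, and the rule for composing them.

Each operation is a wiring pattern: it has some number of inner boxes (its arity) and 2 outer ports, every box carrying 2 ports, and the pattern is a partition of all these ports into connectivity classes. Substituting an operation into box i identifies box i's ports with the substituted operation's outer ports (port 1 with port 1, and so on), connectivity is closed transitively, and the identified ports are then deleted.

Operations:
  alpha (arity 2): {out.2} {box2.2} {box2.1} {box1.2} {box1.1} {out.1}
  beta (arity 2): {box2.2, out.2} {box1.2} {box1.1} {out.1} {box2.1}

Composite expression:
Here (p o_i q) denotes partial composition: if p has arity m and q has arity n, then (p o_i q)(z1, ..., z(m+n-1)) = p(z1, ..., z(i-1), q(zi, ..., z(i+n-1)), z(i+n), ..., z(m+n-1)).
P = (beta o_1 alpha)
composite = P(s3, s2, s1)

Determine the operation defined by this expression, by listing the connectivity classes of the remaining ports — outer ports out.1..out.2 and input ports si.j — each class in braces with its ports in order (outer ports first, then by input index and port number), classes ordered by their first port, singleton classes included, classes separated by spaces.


Two ports join when wires chain via beta-identified ports.
through alpha, on inputs (s3, s2): {out.1} {out.2} {s2.1} {s2.2} {s3.1} {s3.2} (out.j = stage outer ports)
through beta, on inputs (s3, s2, s1): {out.1} {out.2, s1.2} {s1.1} {s2.1} {s2.2} {s3.1} {s3.2} (out.j = stage outer ports)

{out.1} {out.2, s1.2} {s1.1} {s2.1} {s2.2} {s3.1} {s3.2}


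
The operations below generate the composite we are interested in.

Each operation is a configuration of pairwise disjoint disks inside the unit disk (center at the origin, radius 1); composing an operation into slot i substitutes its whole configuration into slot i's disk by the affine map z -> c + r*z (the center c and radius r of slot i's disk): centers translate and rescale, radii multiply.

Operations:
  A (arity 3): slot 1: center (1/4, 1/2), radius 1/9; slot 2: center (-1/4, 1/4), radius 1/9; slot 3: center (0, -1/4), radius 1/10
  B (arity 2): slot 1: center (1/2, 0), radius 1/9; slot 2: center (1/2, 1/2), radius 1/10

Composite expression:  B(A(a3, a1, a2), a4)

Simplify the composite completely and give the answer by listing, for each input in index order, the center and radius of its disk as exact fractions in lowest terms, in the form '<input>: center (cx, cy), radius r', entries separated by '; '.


a1: center (17/36, 1/36), radius 1/81; a2: center (1/2, -1/36), radius 1/90; a3: center (19/36, 1/18), radius 1/81; a4: center (1/2, 1/2), radius 1/10

Affine substitution under B: radii multiply and a-centers shift.
input a3: composing its 2 substitution steps yields center (19/36, 1/18), radius 1/81
input a1: composing its 2 substitution steps yields center (17/36, 1/36), radius 1/81
input a2: composing its 2 substitution steps yields center (1/2, -1/36), radius 1/90
input a4: composing its 1 substitution step yields center (1/2, 1/2), radius 1/10


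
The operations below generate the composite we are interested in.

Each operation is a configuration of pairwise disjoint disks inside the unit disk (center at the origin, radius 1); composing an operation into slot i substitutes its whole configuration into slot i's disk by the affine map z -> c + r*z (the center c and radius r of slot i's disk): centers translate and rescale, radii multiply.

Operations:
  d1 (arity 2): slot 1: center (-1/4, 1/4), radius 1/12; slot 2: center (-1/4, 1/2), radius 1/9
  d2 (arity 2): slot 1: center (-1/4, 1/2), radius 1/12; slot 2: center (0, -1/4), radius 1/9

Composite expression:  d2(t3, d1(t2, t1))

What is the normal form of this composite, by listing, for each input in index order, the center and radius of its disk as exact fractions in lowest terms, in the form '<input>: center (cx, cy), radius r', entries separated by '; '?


t1: center (-1/36, -7/36), radius 1/81; t2: center (-1/36, -2/9), radius 1/108; t3: center (-1/4, 1/2), radius 1/12

Affine substitution under d2: radii multiply and t-centers shift.
for t3, the 1-step affine chain lands on center (-1/4, 1/2), radius 1/12
for t2, the 2-step affine chain lands on center (-1/36, -2/9), radius 1/108
for t1, the 2-step affine chain lands on center (-1/36, -7/36), radius 1/81
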